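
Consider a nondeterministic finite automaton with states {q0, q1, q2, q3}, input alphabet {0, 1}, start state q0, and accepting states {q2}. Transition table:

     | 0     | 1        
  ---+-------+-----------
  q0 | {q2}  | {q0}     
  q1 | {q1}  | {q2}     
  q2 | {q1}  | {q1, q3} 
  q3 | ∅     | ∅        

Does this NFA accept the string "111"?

Start in {q0}.
Read '1': {q0} → {q0}.
Read '1': {q0} → {q0}.
Read '1': {q0} → {q0}.
The final set {q0} contains no accepting state.

No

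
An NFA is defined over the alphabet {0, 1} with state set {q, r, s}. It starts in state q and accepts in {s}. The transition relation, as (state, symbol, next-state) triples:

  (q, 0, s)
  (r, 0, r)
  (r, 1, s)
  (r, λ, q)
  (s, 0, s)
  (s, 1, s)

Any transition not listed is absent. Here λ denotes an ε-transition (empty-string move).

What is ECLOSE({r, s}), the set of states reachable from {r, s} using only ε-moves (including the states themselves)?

{q, r, s}

Begin with {r, s}.
ε-move r → q; add q.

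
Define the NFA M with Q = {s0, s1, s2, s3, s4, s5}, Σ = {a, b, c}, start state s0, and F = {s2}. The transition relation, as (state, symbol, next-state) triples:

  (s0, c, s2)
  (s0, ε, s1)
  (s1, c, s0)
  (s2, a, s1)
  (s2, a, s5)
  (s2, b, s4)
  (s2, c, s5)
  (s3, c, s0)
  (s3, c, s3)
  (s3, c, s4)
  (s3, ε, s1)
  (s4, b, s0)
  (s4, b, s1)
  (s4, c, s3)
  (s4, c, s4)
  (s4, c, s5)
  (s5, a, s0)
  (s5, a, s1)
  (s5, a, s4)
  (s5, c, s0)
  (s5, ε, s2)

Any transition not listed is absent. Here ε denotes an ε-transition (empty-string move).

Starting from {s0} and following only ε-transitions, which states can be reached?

Begin with {s0}.
ε-move s0 → s1; add s1.

{s0, s1}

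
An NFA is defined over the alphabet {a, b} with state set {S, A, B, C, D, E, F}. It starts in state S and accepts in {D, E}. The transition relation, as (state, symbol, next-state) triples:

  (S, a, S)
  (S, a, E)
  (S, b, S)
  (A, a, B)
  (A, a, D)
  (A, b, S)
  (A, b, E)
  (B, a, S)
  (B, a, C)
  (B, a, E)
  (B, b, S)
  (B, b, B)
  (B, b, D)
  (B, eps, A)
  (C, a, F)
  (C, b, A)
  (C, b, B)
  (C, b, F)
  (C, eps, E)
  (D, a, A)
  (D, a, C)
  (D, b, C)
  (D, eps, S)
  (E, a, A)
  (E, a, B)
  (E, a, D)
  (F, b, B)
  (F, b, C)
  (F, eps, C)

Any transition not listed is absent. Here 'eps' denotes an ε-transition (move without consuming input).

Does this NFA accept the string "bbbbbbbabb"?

No

Start in {S}.
Read 'b': {S} → {S}.
Read 'b': {S} → {S}.
Read 'b': {S} → {S}.
Read 'b': {S} → {S}.
Read 'b': {S} → {S}.
Read 'b': {S} → {S}.
Read 'b': {S} → {S}.
Read 'a': {S} → {S, E}.
Read 'b': {S, E} → {S}.
Read 'b': {S} → {S}.
The final set {S} contains no accepting state.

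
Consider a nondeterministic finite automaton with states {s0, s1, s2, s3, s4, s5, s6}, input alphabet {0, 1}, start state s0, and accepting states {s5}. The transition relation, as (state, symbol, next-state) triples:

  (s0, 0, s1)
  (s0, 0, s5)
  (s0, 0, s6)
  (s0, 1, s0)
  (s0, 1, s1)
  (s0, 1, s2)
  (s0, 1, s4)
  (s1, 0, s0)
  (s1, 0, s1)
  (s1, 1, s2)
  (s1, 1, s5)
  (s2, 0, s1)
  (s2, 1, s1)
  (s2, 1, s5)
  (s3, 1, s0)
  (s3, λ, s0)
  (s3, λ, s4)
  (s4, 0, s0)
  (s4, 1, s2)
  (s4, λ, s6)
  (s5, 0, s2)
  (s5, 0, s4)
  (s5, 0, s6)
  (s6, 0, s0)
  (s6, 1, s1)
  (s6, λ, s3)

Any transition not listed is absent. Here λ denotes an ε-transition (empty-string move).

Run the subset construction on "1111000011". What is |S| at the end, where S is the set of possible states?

Start in {s0}.
Read '1': {s0} → {s0, s1, s2, s3, s4, s6}.
Read '1': {s0, s1, s2, s3, s4, s6} → {s0, s1, s2, s3, s4, s5, s6}.
Read '1': {s0, s1, s2, s3, s4, s5, s6} → {s0, s1, s2, s3, s4, s5, s6}.
Read '1': {s0, s1, s2, s3, s4, s5, s6} → {s0, s1, s2, s3, s4, s5, s6}.
Read '0': {s0, s1, s2, s3, s4, s5, s6} → {s0, s1, s2, s3, s4, s5, s6}.
Read '0': {s0, s1, s2, s3, s4, s5, s6} → {s0, s1, s2, s3, s4, s5, s6}.
Read '0': {s0, s1, s2, s3, s4, s5, s6} → {s0, s1, s2, s3, s4, s5, s6}.
Read '0': {s0, s1, s2, s3, s4, s5, s6} → {s0, s1, s2, s3, s4, s5, s6}.
Read '1': {s0, s1, s2, s3, s4, s5, s6} → {s0, s1, s2, s3, s4, s5, s6}.
Read '1': {s0, s1, s2, s3, s4, s5, s6} → {s0, s1, s2, s3, s4, s5, s6}.
That set has 7 states.

7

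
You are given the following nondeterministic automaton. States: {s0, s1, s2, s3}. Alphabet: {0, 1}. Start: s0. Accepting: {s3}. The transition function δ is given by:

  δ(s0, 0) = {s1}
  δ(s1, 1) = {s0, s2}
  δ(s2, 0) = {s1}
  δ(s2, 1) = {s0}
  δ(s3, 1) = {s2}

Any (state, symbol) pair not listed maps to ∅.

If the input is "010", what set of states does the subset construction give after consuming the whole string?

{s1}

Start in {s0}.
Read '0': {s0} → {s1}.
Read '1': {s1} → {s0, s2}.
Read '0': {s0, s2} → {s1}.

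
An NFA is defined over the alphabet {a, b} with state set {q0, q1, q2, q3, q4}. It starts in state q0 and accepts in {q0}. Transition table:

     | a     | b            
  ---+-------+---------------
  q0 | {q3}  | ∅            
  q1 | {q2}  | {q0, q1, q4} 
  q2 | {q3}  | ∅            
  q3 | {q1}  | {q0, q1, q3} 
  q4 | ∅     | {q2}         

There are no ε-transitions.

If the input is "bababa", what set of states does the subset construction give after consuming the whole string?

Start in {q0}.
Read 'b': {q0} → ∅.
The set is empty and remains empty for the remaining 5 symbols.

∅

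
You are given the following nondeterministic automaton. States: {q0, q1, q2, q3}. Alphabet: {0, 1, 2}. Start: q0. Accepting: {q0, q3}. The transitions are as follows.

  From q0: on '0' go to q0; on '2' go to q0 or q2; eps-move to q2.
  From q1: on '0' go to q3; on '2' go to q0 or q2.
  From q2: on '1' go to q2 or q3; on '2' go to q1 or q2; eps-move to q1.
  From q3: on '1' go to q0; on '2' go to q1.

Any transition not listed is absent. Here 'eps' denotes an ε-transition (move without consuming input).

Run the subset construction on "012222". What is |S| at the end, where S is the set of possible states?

Start: ε-closure({q0}) = {q0, q1, q2}.
Read '0': {q0, q1, q2} → {q0, q1, q2, q3}.
Read '1': {q0, q1, q2, q3} → {q0, q1, q2, q3}.
Read '2': {q0, q1, q2, q3} → {q0, q1, q2}.
Read '2': {q0, q1, q2} → {q0, q1, q2}.
Read '2': {q0, q1, q2} → {q0, q1, q2}.
Read '2': {q0, q1, q2} → {q0, q1, q2}.
That set has 3 states.

3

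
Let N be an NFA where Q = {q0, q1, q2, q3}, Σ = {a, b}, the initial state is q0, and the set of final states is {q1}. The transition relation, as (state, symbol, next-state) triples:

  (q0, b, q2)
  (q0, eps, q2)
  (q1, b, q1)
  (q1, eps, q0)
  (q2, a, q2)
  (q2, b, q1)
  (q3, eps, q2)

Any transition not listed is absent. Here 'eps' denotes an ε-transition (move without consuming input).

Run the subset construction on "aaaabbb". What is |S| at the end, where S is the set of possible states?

3

Start: ε-closure({q0}) = {q0, q2}.
Read 'a': q0→∅, q2→{q2}; now {q2}.
Read 'a': q2→{q2}; now {q2}.
Read 'a': q2→{q2}; now {q2}.
Read 'a': q2→{q2}; now {q2}.
Read 'b': q2→{q1}; union {q1}; ε-closure = {q0, q1, q2}.
Read 'b': q0→{q2}, q1→{q1}, q2→{q1}; union {q1, q2}; ε-closure = {q0, q1, q2}.
Read 'b': q0→{q2}, q1→{q1}, q2→{q1}; union {q1, q2}; ε-closure = {q0, q1, q2}.
That set has 3 states.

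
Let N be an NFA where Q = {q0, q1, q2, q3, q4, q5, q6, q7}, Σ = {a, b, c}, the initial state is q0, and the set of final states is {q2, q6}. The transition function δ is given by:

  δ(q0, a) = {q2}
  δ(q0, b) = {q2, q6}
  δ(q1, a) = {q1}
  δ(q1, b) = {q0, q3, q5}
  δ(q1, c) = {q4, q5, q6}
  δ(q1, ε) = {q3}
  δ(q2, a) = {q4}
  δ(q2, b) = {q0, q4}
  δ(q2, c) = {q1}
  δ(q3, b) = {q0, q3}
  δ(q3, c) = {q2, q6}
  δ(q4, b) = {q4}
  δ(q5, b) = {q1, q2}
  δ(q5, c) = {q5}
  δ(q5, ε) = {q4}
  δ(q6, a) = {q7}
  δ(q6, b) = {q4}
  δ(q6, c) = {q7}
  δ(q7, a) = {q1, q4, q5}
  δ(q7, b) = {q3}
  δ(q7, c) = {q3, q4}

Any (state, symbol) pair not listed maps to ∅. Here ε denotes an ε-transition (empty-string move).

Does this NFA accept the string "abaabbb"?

No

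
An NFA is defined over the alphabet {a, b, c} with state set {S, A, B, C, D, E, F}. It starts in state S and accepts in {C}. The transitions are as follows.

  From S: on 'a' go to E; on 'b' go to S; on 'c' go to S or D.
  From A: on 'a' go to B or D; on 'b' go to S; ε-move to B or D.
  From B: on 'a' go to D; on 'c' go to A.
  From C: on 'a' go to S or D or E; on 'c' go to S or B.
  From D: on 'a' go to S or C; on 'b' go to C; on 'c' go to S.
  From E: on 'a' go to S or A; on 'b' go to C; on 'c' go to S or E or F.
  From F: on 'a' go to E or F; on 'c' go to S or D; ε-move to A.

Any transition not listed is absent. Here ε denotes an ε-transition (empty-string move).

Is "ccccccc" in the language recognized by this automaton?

No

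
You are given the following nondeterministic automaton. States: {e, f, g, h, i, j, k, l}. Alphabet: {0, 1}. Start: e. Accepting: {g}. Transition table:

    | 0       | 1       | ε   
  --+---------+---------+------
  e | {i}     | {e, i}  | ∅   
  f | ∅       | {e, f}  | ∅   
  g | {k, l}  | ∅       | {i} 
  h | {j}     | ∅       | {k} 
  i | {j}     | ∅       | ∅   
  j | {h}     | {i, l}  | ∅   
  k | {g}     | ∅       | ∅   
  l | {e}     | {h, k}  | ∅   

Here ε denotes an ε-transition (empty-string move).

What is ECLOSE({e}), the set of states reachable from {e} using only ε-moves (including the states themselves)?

Begin with {e}.
No ε-moves leave this set, so the closure equals the set itself.

{e}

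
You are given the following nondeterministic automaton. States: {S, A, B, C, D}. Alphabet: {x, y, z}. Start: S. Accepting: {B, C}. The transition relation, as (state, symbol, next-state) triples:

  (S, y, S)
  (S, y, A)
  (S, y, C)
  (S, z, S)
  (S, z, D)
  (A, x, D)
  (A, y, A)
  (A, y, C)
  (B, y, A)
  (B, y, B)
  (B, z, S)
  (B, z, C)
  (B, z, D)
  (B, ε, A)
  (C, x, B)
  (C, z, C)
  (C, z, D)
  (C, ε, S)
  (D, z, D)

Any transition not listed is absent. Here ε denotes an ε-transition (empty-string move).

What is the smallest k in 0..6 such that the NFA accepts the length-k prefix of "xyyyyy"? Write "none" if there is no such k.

none

Start in {S}.
Read 'x': S→∅; now ∅.
The set is empty and remains empty for the remaining 5 symbols.
No reachable set along the way intersects F.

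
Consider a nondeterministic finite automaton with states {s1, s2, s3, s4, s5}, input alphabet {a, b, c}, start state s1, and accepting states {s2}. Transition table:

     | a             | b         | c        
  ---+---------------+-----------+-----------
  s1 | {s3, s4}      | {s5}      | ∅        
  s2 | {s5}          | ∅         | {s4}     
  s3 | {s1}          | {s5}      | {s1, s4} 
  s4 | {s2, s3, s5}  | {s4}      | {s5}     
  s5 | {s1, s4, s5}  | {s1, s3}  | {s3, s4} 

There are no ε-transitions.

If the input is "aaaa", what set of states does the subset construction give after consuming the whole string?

Start in {s1}.
Read 'a': {s1} → {s3, s4}.
Read 'a': {s3, s4} → {s1, s2, s3, s5}.
Read 'a': {s1, s2, s3, s5} → {s1, s3, s4, s5}.
Read 'a': {s1, s3, s4, s5} → {s1, s2, s3, s4, s5}.

{s1, s2, s3, s4, s5}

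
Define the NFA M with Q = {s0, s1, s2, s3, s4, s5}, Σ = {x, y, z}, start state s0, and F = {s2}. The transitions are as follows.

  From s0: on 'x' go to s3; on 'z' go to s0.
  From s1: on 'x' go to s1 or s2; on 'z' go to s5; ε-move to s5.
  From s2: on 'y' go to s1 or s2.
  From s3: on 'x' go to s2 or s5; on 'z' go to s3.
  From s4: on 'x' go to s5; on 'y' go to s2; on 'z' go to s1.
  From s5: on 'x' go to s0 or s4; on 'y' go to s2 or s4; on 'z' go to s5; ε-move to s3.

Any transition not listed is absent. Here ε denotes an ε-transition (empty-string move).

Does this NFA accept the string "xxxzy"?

Start in {s0}.
Read 'x': s0→{s3}; now {s3}.
Read 'x': s3→{s2, s5}; union {s2, s5}; ε-closure = {s2, s3, s5}.
Read 'x': s2→∅, s3→{s2, s5}, s5→{s0, s4}; union {s0, s2, s4, s5}; ε-closure = {s0, s2, s3, s4, s5}.
Read 'z': s0→{s0}, s2→∅, s3→{s3}, s4→{s1}, s5→{s5}; now {s0, s1, s3, s5}.
Read 'y': s0→∅, s1→∅, s3→∅, s5→{s2, s4}; now {s2, s4}.
The final set {s2, s4} contains the accepting state s2.

Yes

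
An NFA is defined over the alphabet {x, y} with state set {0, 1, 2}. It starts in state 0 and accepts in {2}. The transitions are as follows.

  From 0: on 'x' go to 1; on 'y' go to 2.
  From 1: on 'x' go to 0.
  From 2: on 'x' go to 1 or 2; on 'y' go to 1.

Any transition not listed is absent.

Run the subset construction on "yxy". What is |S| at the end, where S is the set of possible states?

1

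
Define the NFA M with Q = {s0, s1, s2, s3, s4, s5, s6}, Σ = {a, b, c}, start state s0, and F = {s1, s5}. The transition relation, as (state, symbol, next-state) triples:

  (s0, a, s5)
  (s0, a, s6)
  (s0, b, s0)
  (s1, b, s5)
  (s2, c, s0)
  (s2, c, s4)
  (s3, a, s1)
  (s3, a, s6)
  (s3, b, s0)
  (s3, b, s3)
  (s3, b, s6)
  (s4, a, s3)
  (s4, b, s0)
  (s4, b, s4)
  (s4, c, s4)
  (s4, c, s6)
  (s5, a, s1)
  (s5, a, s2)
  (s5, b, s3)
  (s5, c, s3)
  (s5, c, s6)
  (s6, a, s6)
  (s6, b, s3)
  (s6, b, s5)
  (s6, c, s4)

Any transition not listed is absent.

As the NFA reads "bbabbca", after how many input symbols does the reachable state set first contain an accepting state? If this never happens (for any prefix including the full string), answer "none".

Start in {s0}.
Read 'b': {s0} → {s0}.
Read 'b': {s0} → {s0}.
Read 'a': {s0} → {s5, s6}.
None of the earlier sets intersect F, but {s5, s6} does.

3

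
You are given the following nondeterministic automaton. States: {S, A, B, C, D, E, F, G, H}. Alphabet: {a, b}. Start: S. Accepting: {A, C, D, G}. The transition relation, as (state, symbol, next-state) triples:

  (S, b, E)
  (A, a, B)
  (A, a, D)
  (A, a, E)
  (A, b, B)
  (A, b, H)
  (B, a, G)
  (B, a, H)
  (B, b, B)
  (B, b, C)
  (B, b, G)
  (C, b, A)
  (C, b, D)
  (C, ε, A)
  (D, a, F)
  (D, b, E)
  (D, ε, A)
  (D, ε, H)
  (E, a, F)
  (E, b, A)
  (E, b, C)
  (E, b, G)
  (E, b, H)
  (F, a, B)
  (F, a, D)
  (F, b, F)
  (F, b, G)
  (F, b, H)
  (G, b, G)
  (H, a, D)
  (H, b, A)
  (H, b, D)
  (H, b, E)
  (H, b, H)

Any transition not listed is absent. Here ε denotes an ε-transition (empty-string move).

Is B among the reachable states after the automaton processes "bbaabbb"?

Start in {S}.
Read 'b': S→{E}; now {E}.
Read 'b': E→{A, C, G, H}; now {A, C, G, H}.
Read 'a': A→{B, D, E}, C→∅, G→∅, H→{D}; union {B, D, E}; ε-closure = {A, B, D, E, H}.
Read 'a': A→{B, D, E}, B→{G, H}, D→{F}, E→{F}, H→{D}; union {B, D, E, F, G, H}; ε-closure = {A, B, D, E, F, G, H}.
Read 'b': A→{B, H}, B→{B, C, G}, D→{E}, E→{A, C, G, H}, F→{F, G, H}, G→{G}, H→{A, D, E, H}; now {A, B, C, D, E, F, G, H}.
Read 'b': A→{B, H}, B→{B, C, G}, C→{A, D}, D→{E}, E→{A, C, G, H}, F→{F, G, H}, G→{G}, H→{A, D, E, H}; now {A, B, C, D, E, F, G, H}.
Read 'b': A→{B, H}, B→{B, C, G}, C→{A, D}, D→{E}, E→{A, C, G, H}, F→{F, G, H}, G→{G}, H→{A, D, E, H}; now {A, B, C, D, E, F, G, H}.
State B is in {A, B, C, D, E, F, G, H}.

Yes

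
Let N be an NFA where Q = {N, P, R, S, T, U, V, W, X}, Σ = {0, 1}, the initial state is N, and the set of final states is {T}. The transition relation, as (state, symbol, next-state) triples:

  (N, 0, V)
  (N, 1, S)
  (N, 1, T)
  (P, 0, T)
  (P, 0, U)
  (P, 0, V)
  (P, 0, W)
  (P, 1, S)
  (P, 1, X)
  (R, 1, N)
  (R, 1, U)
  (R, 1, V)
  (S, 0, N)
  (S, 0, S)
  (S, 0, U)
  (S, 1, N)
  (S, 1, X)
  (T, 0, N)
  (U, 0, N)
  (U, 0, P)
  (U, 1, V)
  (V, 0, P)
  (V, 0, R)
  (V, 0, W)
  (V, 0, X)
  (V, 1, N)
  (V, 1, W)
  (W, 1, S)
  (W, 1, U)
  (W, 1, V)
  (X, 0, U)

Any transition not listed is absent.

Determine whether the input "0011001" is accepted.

Yes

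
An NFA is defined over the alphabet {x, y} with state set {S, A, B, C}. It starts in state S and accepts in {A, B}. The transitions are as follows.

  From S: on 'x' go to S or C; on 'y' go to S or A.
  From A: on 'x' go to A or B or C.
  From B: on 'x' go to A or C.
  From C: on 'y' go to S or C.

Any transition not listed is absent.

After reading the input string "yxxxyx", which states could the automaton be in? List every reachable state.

Start in {S}.
Read 'y': S→{S, A}; now {S, A}.
Read 'x': S→{S, C}, A→{A, B, C}; now {S, A, B, C}.
Read 'x': S→{S, C}, A→{A, B, C}, B→{A, C}, C→∅; now {S, A, B, C}.
Read 'x': S→{S, C}, A→{A, B, C}, B→{A, C}, C→∅; now {S, A, B, C}.
Read 'y': S→{S, A}, A→∅, B→∅, C→{S, C}; now {S, A, C}.
Read 'x': S→{S, C}, A→{A, B, C}, C→∅; now {S, A, B, C}.

{S, A, B, C}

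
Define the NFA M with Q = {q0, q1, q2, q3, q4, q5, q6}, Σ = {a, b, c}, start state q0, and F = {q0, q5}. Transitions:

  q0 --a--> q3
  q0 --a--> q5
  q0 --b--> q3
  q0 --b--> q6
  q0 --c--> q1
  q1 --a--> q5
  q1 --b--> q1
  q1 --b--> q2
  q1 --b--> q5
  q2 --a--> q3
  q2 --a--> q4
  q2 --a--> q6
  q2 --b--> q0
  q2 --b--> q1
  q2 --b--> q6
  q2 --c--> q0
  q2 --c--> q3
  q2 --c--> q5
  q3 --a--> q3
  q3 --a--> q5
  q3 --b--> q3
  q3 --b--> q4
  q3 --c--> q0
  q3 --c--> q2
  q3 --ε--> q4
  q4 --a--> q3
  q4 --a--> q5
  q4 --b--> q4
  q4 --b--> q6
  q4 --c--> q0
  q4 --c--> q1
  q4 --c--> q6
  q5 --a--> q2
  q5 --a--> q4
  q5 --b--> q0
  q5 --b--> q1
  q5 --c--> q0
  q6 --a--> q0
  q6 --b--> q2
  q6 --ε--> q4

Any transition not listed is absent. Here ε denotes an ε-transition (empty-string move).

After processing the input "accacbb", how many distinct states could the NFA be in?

7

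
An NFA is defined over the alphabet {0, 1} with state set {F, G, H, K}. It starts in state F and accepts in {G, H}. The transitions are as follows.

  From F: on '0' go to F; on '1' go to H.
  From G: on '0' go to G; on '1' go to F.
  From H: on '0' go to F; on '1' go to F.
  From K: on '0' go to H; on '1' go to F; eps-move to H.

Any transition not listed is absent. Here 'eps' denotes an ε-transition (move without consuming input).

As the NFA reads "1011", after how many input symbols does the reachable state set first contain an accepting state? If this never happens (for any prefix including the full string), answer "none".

1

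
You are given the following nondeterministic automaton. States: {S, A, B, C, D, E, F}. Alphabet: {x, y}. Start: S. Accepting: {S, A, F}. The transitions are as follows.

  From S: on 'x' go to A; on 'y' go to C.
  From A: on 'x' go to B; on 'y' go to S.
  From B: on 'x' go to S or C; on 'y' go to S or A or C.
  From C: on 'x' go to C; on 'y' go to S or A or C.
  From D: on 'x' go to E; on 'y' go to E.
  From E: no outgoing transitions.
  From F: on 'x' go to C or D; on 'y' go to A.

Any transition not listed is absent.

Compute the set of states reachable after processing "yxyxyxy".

{S, A, C}

Start in {S}.
Read 'y': S→{C}; now {C}.
Read 'x': C→{C}; now {C}.
Read 'y': C→{S, A, C}; now {S, A, C}.
Read 'x': S→{A}, A→{B}, C→{C}; now {A, B, C}.
Read 'y': A→{S}, B→{S, A, C}, C→{S, A, C}; now {S, A, C}.
Read 'x': S→{A}, A→{B}, C→{C}; now {A, B, C}.
Read 'y': A→{S}, B→{S, A, C}, C→{S, A, C}; now {S, A, C}.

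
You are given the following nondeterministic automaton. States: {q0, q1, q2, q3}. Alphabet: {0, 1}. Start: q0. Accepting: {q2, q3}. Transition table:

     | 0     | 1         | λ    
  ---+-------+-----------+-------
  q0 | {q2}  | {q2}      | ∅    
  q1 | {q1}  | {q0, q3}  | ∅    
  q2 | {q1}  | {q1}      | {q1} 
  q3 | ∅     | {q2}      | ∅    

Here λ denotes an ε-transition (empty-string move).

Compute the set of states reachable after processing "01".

{q0, q1, q3}

Start in {q0}.
Read '0': q0→{q2}; union {q2}; ε-closure = {q1, q2}.
Read '1': q1→{q0, q3}, q2→{q1}; now {q0, q1, q3}.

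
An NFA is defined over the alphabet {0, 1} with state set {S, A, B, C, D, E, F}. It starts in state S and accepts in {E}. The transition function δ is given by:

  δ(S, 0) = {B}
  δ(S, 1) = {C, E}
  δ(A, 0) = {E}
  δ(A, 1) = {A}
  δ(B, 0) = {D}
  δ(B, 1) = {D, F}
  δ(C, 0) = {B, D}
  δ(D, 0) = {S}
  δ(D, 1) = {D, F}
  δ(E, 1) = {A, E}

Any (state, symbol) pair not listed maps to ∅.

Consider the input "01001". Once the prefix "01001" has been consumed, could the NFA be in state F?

Start in {S}.
Read '0': S→{B}; now {B}.
Read '1': B→{D, F}; now {D, F}.
Read '0': D→{S}, F→∅; now {S}.
Read '0': S→{B}; now {B}.
Read '1': B→{D, F}; now {D, F}.
State F is in {D, F}.

Yes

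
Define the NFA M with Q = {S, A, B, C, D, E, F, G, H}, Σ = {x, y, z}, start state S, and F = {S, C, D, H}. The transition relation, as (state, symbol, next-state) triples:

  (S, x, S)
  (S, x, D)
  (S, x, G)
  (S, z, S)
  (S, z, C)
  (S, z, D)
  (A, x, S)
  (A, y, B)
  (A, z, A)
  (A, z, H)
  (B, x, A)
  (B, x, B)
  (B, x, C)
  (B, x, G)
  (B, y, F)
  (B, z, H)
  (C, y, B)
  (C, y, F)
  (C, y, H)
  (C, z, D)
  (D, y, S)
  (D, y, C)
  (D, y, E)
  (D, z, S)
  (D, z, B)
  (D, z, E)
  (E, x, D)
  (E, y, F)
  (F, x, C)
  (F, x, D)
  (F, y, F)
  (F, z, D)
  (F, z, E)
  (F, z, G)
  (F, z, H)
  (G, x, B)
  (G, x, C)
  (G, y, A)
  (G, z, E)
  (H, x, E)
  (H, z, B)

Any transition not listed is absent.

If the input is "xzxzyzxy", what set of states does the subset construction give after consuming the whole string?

Start in {S}.
Read 'x': S→{S, D, G}; now {S, D, G}.
Read 'z': S→{S, C, D}, D→{S, B, E}, G→{E}; now {S, B, C, D, E}.
Read 'x': S→{S, D, G}, B→{A, B, C, G}, C→∅, D→∅, E→{D}; now {S, A, B, C, D, G}.
Read 'z': S→{S, C, D}, A→{A, H}, B→{H}, C→{D}, D→{S, B, E}, G→{E}; now {S, A, B, C, D, E, H}.
Read 'y': S→∅, A→{B}, B→{F}, C→{B, F, H}, D→{S, C, E}, E→{F}, H→∅; now {S, B, C, E, F, H}.
Read 'z': S→{S, C, D}, B→{H}, C→{D}, E→∅, F→{D, E, G, H}, H→{B}; now {S, B, C, D, E, G, H}.
Read 'x': S→{S, D, G}, B→{A, B, C, G}, C→∅, D→∅, E→{D}, G→{B, C}, H→{E}; now {S, A, B, C, D, E, G}.
Read 'y': S→∅, A→{B}, B→{F}, C→{B, F, H}, D→{S, C, E}, E→{F}, G→{A}; now {S, A, B, C, E, F, H}.

{S, A, B, C, E, F, H}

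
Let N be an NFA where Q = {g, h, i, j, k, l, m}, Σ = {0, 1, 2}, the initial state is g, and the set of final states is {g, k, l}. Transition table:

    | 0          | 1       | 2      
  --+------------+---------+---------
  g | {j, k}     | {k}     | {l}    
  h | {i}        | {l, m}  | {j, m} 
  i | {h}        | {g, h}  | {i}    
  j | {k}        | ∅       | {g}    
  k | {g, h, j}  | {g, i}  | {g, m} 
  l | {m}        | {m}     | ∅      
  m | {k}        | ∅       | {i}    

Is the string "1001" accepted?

Yes

Start in {g}.
Read '1': g→{k}; now {k}.
Read '0': k→{g, h, j}; now {g, h, j}.
Read '0': g→{j, k}, h→{i}, j→{k}; now {i, j, k}.
Read '1': i→{g, h}, j→∅, k→{g, i}; now {g, h, i}.
The final set {g, h, i} contains the accepting state g.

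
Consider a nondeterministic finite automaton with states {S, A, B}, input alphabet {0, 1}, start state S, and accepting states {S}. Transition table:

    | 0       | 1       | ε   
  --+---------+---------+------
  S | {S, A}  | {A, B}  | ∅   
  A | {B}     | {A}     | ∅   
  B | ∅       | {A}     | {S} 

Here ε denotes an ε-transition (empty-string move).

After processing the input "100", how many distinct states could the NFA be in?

Start in {S}.
Read '1': S→{A, B}; union {A, B}; ε-closure = {S, A, B}.
Read '0': S→{S, A}, A→{B}, B→∅; now {S, A, B}.
Read '0': S→{S, A}, A→{B}, B→∅; now {S, A, B}.
That set has 3 states.

3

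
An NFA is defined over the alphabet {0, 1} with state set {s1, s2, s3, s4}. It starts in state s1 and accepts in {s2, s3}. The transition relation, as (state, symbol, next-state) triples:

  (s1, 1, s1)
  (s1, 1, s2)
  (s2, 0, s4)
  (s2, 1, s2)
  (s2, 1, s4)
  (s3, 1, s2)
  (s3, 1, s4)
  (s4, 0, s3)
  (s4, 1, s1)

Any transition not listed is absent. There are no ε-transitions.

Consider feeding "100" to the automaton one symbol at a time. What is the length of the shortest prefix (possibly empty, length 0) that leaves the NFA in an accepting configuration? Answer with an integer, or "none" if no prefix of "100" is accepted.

1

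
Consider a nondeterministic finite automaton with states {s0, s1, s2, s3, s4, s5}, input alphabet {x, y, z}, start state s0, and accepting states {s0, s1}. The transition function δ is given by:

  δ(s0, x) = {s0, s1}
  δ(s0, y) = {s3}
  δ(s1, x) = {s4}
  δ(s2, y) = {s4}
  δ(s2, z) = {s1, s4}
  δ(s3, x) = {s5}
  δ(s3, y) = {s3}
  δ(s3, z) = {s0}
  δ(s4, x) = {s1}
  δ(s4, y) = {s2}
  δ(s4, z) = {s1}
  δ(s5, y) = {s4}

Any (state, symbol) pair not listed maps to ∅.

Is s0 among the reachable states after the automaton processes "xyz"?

Start in {s0}.
Read 'x': {s0} → {s0, s1}.
Read 'y': {s0, s1} → {s3}.
Read 'z': {s3} → {s0}.
State s0 is in {s0}.

Yes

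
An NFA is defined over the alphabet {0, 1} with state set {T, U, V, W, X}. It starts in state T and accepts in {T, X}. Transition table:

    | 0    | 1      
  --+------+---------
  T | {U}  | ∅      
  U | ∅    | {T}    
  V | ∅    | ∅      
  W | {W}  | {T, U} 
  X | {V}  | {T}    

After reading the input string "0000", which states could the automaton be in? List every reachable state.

∅

Start in {T}.
Read '0': T→{U}; now {U}.
Read '0': U→∅; now ∅.
The set is empty and remains empty for the remaining 2 symbols.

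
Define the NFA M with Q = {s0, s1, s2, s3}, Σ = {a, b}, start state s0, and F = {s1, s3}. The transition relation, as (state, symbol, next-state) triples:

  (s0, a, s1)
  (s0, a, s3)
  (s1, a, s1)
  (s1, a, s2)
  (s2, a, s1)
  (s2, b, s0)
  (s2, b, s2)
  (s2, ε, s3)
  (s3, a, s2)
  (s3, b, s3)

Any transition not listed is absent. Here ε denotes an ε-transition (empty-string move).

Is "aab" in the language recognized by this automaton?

Yes

Start in {s0}.
Read 'a': s0→{s1, s3}; now {s1, s3}.
Read 'a': s1→{s1, s2}, s3→{s2}; union {s1, s2}; ε-closure = {s1, s2, s3}.
Read 'b': s1→∅, s2→{s0, s2}, s3→{s3}; now {s0, s2, s3}.
The final set {s0, s2, s3} contains the accepting state s3.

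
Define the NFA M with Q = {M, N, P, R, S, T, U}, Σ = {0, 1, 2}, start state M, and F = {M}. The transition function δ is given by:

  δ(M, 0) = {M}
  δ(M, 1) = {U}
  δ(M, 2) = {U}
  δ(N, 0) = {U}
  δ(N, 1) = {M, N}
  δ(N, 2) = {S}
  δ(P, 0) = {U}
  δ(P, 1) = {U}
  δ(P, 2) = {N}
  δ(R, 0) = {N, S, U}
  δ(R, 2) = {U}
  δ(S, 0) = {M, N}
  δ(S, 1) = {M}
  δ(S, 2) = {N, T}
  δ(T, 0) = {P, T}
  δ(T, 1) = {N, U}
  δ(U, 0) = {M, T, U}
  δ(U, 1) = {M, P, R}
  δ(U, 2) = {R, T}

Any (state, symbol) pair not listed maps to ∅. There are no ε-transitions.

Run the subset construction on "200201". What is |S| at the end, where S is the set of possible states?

5

Start in {M}.
Read '2': {M} → {U}.
Read '0': {U} → {M, T, U}.
Read '0': {M, T, U} → {M, P, T, U}.
Read '2': {M, P, T, U} → {N, R, T, U}.
Read '0': {N, R, T, U} → {M, N, P, S, T, U}.
Read '1': {M, N, P, S, T, U} → {M, N, P, R, U}.
That set has 5 states.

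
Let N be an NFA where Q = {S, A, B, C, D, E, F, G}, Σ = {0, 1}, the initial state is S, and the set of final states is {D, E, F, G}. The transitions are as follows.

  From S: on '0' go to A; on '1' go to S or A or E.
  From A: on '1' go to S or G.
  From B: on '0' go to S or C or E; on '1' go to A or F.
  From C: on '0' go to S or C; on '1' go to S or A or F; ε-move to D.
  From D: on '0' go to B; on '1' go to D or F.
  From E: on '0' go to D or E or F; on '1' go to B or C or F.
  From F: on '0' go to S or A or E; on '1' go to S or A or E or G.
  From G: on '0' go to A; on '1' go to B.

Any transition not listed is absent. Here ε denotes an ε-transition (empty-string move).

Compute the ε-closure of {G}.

{G}

Begin with {G}.
No ε-moves leave this set, so the closure equals the set itself.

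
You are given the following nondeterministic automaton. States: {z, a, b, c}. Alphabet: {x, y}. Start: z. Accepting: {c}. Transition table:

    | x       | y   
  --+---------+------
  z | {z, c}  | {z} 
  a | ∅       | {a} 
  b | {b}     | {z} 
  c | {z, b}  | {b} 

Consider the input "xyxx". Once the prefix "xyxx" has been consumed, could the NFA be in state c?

Yes

Start in {z}.
Read 'x': {z} → {z, c}.
Read 'y': {z, c} → {z, b}.
Read 'x': {z, b} → {z, b, c}.
Read 'x': {z, b, c} → {z, b, c}.
State c is in {z, b, c}.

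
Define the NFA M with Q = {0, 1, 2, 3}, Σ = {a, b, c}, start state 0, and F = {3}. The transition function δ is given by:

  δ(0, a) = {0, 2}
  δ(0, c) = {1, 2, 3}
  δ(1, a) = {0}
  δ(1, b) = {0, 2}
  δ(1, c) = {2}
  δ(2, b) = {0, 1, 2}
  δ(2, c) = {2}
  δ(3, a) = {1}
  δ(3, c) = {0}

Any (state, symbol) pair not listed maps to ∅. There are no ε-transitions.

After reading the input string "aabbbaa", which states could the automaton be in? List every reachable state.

{0, 2}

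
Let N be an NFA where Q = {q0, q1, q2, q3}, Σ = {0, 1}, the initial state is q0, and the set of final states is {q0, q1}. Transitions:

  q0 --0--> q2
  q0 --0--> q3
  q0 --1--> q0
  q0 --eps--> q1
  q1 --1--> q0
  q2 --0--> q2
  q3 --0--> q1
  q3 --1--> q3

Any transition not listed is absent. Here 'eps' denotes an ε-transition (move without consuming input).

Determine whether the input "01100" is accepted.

Start: ε-closure({q0}) = {q0, q1}.
Read '0': {q0, q1} → {q2, q3}.
Read '1': {q2, q3} → {q3}.
Read '1': {q3} → {q3}.
Read '0': {q3} → {q1}.
Read '0': {q1} → ∅.
The final set ∅ contains no accepting state.

No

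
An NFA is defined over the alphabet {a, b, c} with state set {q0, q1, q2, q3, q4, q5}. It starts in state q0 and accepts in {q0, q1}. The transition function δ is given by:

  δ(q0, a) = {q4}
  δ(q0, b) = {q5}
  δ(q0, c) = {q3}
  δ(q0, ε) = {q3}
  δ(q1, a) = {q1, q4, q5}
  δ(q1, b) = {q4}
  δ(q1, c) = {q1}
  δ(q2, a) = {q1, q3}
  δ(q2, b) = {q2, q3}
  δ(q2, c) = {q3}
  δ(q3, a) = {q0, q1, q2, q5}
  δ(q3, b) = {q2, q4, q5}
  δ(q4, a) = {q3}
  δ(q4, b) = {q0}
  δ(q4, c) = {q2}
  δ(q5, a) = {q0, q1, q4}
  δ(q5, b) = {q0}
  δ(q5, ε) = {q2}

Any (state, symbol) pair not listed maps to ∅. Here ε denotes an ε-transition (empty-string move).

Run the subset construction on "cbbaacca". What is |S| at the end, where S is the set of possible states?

Start: ε-closure({q0}) = {q0, q3}.
Read 'c': {q0, q3} → {q3}.
Read 'b': {q3} → {q2, q4, q5}.
Read 'b': {q2, q4, q5} → {q0, q2, q3}.
Read 'a': {q0, q2, q3} → {q0, q1, q2, q3, q4, q5}.
Read 'a': {q0, q1, q2, q3, q4, q5} → {q0, q1, q2, q3, q4, q5}.
Read 'c': {q0, q1, q2, q3, q4, q5} → {q1, q2, q3}.
Read 'c': {q1, q2, q3} → {q1, q3}.
Read 'a': {q1, q3} → {q0, q1, q2, q3, q4, q5}.
That set has 6 states.

6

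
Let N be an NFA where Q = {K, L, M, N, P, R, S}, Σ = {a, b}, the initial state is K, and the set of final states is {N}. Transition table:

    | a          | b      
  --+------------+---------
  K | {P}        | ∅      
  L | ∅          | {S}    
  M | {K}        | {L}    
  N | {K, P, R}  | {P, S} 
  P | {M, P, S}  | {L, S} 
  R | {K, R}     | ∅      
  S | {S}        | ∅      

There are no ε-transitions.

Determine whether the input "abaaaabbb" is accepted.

No

Start in {K}.
Read 'a': {K} → {P}.
Read 'b': {P} → {L, S}.
Read 'a': {L, S} → {S}.
Read 'a': {S} → {S}.
Read 'a': {S} → {S}.
Read 'a': {S} → {S}.
Read 'b': {S} → ∅.
The set is empty and remains empty for the remaining 2 symbols.
The final set ∅ contains no accepting state.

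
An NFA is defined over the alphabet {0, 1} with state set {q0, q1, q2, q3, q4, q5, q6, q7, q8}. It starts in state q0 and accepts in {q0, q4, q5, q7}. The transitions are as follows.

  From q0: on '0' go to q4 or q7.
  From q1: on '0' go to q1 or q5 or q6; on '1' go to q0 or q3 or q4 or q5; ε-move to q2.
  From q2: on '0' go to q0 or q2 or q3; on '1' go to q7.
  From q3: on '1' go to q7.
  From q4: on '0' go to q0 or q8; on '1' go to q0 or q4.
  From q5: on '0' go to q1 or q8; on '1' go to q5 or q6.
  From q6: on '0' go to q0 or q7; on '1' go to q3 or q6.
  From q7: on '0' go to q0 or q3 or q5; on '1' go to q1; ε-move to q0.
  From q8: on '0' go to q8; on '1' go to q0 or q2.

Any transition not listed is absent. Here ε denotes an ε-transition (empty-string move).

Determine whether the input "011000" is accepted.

Yes

Start in {q0}.
Read '0': {q0} → {q0, q4, q7}.
Read '1': {q0, q4, q7} → {q0, q1, q2, q4}.
Read '1': {q0, q1, q2, q4} → {q0, q3, q4, q5, q7}.
Read '0': {q0, q3, q4, q5, q7} → {q0, q1, q2, q3, q4, q5, q7, q8}.
Read '0': {q0, q1, q2, q3, q4, q5, q7, q8} → {q0, q1, q2, q3, q4, q5, q6, q7, q8}.
Read '0': {q0, q1, q2, q3, q4, q5, q6, q7, q8} → {q0, q1, q2, q3, q4, q5, q6, q7, q8}.
The final set {q0, q1, q2, q3, q4, q5, q6, q7, q8} contains the accepting states q0, q4, q5, q7.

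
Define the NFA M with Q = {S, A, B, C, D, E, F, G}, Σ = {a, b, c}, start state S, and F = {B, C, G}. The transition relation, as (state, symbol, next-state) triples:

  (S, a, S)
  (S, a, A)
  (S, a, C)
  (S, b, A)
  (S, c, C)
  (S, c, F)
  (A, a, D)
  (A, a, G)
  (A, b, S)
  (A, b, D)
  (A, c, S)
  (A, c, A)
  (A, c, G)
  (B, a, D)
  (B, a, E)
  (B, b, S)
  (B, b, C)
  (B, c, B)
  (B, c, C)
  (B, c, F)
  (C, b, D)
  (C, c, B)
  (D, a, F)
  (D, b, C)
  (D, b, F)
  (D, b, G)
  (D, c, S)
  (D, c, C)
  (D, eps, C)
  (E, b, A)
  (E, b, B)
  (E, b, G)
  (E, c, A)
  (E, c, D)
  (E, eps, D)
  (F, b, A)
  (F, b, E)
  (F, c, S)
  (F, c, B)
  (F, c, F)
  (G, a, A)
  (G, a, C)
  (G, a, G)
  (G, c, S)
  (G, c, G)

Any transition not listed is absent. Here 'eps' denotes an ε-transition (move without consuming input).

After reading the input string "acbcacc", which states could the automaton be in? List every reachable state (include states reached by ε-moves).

{S, A, B, C, F, G}

Start in {S}.
Read 'a': {S} → {S, A, C}.
Read 'c': {S, A, C} → {S, A, B, C, F, G}.
Read 'b': {S, A, B, C, F, G} → {S, A, C, D, E}.
Read 'c': {S, A, C, D, E} → {S, A, B, C, D, F, G}.
Read 'a': {S, A, B, C, D, F, G} → {S, A, C, D, E, F, G}.
Read 'c': {S, A, C, D, E, F, G} → {S, A, B, C, D, F, G}.
Read 'c': {S, A, B, C, D, F, G} → {S, A, B, C, F, G}.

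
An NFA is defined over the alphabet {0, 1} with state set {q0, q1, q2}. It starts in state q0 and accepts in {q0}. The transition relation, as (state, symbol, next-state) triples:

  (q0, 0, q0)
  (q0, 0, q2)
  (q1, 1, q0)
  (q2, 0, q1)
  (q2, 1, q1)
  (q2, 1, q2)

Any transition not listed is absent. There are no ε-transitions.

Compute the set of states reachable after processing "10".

∅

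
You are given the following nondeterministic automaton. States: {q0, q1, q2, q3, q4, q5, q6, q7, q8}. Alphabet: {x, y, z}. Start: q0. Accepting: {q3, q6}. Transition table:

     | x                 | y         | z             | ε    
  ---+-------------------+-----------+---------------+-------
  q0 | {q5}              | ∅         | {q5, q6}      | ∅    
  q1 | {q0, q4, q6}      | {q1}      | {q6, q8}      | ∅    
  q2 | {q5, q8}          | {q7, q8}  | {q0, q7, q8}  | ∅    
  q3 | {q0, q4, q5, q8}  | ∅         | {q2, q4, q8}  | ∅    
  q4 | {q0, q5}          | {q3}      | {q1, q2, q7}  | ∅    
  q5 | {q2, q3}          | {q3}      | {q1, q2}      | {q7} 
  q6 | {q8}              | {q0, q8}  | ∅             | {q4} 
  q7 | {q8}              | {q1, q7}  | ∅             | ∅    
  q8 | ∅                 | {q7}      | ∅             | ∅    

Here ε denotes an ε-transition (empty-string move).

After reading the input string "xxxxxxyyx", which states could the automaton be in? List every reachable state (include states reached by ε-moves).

{q0, q4, q6, q8}

Start in {q0}.
Read 'x': q0→{q5}; union {q5}; ε-closure = {q5, q7}.
Read 'x': q5→{q2, q3}, q7→{q8}; now {q2, q3, q8}.
Read 'x': q2→{q5, q8}, q3→{q0, q4, q5, q8}, q8→∅; union {q0, q4, q5, q8}; ε-closure = {q0, q4, q5, q7, q8}.
Read 'x': q0→{q5}, q4→{q0, q5}, q5→{q2, q3}, q7→{q8}, q8→∅; union {q0, q2, q3, q5, q8}; ε-closure = {q0, q2, q3, q5, q7, q8}.
Read 'x': q0→{q5}, q2→{q5, q8}, q3→{q0, q4, q5, q8}, q5→{q2, q3}, q7→{q8}, q8→∅; union {q0, q2, q3, q4, q5, q8}; ε-closure = {q0, q2, q3, q4, q5, q7, q8}.
Read 'x': q0→{q5}, q2→{q5, q8}, q3→{q0, q4, q5, q8}, q4→{q0, q5}, q5→{q2, q3}, q7→{q8}, q8→∅; union {q0, q2, q3, q4, q5, q8}; ε-closure = {q0, q2, q3, q4, q5, q7, q8}.
Read 'y': q0→∅, q2→{q7, q8}, q3→∅, q4→{q3}, q5→{q3}, q7→{q1, q7}, q8→{q7}; now {q1, q3, q7, q8}.
Read 'y': q1→{q1}, q3→∅, q7→{q1, q7}, q8→{q7}; now {q1, q7}.
Read 'x': q1→{q0, q4, q6}, q7→{q8}; now {q0, q4, q6, q8}.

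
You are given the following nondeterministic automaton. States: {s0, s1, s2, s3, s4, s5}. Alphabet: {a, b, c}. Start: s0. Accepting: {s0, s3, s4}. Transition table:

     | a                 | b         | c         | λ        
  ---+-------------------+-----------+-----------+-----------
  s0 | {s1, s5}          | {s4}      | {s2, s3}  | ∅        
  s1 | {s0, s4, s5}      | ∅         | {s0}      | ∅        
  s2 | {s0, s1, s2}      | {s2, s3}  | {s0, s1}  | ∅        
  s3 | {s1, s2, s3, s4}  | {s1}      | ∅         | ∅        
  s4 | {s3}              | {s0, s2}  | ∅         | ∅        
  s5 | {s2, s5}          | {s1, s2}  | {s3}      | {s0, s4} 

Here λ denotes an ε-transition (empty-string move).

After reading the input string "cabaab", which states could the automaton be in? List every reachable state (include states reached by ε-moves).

{s0, s1, s2, s3, s4}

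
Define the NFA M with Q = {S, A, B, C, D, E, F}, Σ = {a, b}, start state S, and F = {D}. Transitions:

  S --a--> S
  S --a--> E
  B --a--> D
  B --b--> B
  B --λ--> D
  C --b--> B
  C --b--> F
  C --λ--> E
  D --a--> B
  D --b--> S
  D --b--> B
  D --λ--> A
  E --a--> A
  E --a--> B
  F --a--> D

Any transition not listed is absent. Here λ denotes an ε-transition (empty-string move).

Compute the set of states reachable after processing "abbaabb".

∅

Start in {S}.
Read 'a': {S} → {S, E}.
Read 'b': {S, E} → ∅.
The set is empty and remains empty for the remaining 5 symbols.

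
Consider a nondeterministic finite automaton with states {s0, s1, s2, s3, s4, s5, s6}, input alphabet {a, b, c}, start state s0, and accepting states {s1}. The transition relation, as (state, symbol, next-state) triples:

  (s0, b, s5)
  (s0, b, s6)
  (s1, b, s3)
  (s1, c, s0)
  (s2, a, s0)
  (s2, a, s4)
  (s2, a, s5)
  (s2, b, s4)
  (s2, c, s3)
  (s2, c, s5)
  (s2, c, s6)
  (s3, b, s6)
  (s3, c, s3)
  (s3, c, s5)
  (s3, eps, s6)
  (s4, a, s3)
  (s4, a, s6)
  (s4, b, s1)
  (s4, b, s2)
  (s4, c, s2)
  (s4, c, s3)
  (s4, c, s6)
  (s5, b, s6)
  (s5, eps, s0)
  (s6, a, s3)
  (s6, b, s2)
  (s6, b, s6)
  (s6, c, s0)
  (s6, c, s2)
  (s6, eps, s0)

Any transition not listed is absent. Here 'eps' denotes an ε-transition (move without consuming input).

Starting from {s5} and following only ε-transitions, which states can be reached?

{s0, s5}

Begin with {s5}.
ε-move s5 → s0; add s0.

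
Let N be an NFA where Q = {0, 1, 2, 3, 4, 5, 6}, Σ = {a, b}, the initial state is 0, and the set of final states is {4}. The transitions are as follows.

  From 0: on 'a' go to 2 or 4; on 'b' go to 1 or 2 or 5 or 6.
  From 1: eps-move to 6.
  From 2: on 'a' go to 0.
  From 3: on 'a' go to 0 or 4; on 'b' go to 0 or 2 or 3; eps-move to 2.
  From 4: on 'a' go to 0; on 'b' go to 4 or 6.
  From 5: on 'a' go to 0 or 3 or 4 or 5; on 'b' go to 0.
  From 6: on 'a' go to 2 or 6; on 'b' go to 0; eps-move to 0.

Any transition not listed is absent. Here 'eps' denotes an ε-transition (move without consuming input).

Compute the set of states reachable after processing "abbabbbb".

Start in {0}.
Read 'a': {0} → {2, 4}.
Read 'b': {2, 4} → {0, 4, 6}.
Read 'b': {0, 4, 6} → {0, 1, 2, 4, 5, 6}.
Read 'a': {0, 1, 2, 4, 5, 6} → {0, 2, 3, 4, 5, 6}.
Read 'b': {0, 2, 3, 4, 5, 6} → {0, 1, 2, 3, 4, 5, 6}.
Read 'b': {0, 1, 2, 3, 4, 5, 6} → {0, 1, 2, 3, 4, 5, 6}.
Read 'b': {0, 1, 2, 3, 4, 5, 6} → {0, 1, 2, 3, 4, 5, 6}.
Read 'b': {0, 1, 2, 3, 4, 5, 6} → {0, 1, 2, 3, 4, 5, 6}.

{0, 1, 2, 3, 4, 5, 6}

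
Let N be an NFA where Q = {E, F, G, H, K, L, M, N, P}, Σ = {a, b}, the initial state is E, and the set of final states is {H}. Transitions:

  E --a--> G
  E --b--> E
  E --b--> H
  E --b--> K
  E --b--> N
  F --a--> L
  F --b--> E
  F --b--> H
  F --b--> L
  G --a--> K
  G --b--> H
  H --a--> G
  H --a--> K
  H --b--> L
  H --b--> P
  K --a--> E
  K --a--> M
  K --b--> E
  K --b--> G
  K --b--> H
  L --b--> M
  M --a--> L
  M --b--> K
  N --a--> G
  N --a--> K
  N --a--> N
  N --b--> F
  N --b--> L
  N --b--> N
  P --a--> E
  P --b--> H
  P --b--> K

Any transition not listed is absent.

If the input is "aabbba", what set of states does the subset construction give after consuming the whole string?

Start in {E}.
Read 'a': E→{G}; now {G}.
Read 'a': G→{K}; now {K}.
Read 'b': K→{E, G, H}; now {E, G, H}.
Read 'b': E→{E, H, K, N}, G→{H}, H→{L, P}; now {E, H, K, L, N, P}.
Read 'b': E→{E, H, K, N}, H→{L, P}, K→{E, G, H}, L→{M}, N→{F, L, N}, P→{H, K}; now {E, F, G, H, K, L, M, N, P}.
Read 'a': E→{G}, F→{L}, G→{K}, H→{G, K}, K→{E, M}, L→∅, M→{L}, N→{G, K, N}, P→{E}; now {E, G, K, L, M, N}.

{E, G, K, L, M, N}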